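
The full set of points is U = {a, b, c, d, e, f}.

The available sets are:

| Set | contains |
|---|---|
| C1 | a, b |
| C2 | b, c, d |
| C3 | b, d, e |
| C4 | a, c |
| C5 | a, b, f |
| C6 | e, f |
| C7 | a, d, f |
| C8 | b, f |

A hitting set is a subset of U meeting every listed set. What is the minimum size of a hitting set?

3

Take H = {a, d, f}. Each listed set contains at least one of these, so H is a hitting set of size 3.
No choice of 2 points meets every set, so 3 is the minimum.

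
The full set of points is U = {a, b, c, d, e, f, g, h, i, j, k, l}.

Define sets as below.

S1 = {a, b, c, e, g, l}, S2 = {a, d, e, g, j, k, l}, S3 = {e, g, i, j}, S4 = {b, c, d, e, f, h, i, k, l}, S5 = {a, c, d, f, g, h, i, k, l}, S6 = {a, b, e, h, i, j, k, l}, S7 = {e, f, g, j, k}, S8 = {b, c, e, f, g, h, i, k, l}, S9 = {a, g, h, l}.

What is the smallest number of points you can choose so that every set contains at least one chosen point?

The 2 points {e, g} hit every set.
No single point lies in every set, so at least 2 are needed and 2 is optimal.

2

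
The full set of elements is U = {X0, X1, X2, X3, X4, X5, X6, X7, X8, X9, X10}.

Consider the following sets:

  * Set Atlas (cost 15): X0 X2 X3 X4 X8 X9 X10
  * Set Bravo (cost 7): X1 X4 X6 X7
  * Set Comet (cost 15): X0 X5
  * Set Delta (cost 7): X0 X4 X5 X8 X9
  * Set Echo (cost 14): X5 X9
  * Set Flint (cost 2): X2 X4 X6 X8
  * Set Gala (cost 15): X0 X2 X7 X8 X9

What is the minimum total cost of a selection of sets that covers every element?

Atlas, Bravo, Delta together cover every element (Atlas ∪ Bravo ∪ Delta = {X0, X1, X2, X3, X4, X5, X6, X7, X8, X9, X10}); total cost 15 + 7 + 7 = 29.
The greedy pick Flint, Delta, Bravo, Atlas costs 31; no covering selection beats 29.

29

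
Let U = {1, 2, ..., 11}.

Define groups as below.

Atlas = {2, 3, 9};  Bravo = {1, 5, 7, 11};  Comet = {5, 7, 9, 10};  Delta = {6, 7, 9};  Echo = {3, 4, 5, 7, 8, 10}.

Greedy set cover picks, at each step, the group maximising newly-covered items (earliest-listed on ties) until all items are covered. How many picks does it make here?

Greedy: pick Echo (covers 6 new) → pick Atlas (covers 2 new) → pick Bravo (covers 2 new) → pick Delta (covers 1 new). Total picks: 4.

4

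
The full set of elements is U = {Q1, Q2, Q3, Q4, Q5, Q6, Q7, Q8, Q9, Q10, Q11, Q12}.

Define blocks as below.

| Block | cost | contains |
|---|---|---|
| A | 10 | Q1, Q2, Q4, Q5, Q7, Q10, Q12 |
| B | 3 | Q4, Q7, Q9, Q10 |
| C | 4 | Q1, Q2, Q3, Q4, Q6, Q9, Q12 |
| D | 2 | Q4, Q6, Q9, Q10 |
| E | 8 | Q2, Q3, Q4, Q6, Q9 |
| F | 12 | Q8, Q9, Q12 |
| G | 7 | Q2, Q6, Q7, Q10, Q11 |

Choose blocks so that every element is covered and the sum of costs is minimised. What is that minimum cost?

A, C, F, G together cover every element (A ∪ C ∪ F ∪ G = {Q1, Q2, Q3, Q4, Q5, Q6, Q7, Q8, Q9, Q10, Q11, Q12}); total cost 10 + 4 + 12 + 7 = 33.
The greedy pick D, C, B, G, A, F costs 38; no covering selection beats 33.

33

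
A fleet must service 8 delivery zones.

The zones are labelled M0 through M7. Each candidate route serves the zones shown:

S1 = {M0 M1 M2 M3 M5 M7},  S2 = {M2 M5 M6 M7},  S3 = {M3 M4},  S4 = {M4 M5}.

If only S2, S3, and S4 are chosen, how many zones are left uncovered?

Union of S2, S3, S4 = {M2, M3, M4, M5, M6, M7}.
Not covered: M0, M1 — 2 zones.

2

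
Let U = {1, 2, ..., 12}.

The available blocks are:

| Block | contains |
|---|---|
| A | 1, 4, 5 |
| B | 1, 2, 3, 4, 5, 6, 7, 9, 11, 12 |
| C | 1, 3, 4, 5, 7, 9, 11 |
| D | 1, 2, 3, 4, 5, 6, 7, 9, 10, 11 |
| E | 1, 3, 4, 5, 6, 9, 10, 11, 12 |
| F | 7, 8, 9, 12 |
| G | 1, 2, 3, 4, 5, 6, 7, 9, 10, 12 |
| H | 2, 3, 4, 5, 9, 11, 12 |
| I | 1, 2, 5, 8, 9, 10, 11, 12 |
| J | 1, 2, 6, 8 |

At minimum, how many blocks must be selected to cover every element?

Take {B, I}. Their union is {1, 2, 3, 4, 5, 6, 7, 8, 9, 10, 11, 12}, which is all 12 elements.
No single block has all 12 elements (the largest, B, has 10), so 2 is optimal.

2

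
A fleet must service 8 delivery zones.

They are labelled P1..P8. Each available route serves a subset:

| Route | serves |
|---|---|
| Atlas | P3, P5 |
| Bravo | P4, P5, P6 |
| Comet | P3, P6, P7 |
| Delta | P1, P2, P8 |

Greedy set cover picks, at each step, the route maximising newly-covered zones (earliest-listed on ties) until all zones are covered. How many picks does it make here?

3

Greedy: pick Bravo (covers 3 new) → pick Delta (covers 3 new) → pick Comet (covers 2 new). Total picks: 3.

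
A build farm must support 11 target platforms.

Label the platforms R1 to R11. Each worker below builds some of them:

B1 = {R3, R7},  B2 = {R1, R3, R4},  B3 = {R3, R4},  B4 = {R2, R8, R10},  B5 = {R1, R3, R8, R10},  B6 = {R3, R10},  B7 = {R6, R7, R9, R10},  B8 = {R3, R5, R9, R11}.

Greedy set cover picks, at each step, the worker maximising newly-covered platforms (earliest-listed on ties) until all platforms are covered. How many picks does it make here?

5

Greedy: pick B5 (covers 4 new) → pick B7 (covers 3 new) → pick B8 (covers 2 new) → pick B2 (covers 1 new) → pick B4 (covers 1 new). Total picks: 5.
(The true minimum cover uses only 4 workers, so greedy is not optimal here.)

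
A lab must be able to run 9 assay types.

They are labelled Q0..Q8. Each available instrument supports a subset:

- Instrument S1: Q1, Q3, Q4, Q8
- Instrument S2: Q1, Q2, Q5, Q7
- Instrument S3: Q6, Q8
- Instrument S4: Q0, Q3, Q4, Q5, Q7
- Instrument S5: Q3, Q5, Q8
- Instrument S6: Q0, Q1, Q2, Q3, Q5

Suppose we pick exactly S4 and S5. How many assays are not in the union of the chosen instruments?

Union of S4, S5 = {Q0, Q3, Q4, Q5, Q7, Q8}.
Not covered: Q1, Q2, Q6 — 3 assays.

3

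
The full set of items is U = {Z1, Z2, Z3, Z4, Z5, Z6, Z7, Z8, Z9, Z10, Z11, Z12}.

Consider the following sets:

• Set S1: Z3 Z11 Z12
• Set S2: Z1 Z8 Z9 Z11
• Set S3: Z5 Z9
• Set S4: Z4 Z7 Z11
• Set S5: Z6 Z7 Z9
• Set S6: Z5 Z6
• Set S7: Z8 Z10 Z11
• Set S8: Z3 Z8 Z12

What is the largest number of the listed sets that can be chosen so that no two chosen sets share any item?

S4, S6, S8 are pairwise disjoint (S4={Z4,Z7,Z11}; S6={Z5,Z6}; S8={Z3,Z8,Z12}).
Every remaining set overlaps one of these, and no 4 of the listed sets are pairwise disjoint, so 3 is the maximum.

3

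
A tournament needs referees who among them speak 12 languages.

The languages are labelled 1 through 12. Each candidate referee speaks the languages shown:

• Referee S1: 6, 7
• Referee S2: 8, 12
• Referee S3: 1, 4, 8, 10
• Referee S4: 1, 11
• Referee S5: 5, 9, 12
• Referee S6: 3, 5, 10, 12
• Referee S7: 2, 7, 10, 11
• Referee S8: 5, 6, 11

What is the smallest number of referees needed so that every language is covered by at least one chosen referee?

S3 and S5 and S6 and S7 and S8 together: S3 ∪ S5 ∪ S6 ∪ S7 ∪ S8 = {1, 2, 3, 4, 5, 6, 7, 8, 9, 10, 11, 12} — every language is covered.
No 4 of the 8 referees cover everything (all 70 combinations miss at least one language), so 5 is optimal.

5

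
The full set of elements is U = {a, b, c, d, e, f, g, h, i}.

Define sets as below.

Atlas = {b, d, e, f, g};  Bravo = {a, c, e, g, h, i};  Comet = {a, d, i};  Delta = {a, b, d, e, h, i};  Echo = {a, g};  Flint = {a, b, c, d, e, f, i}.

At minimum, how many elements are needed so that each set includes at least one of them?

2

The 2 elements {g, i} hit every set.
No single element lies in every set, so at least 2 are needed and 2 is optimal.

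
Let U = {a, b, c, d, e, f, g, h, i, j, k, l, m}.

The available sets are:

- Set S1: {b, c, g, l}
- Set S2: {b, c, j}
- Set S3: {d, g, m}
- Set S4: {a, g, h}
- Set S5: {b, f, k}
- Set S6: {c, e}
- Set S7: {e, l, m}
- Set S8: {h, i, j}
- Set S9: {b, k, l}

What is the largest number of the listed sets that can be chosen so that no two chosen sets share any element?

4

S3, S5, S6, S8 are pairwise disjoint (S3={d,g,m}; S5={b,f,k}; S6={c,e}; S8={h,i,j}).
Every remaining set overlaps one of these, and no 5 of the listed sets are pairwise disjoint, so 4 is the maximum.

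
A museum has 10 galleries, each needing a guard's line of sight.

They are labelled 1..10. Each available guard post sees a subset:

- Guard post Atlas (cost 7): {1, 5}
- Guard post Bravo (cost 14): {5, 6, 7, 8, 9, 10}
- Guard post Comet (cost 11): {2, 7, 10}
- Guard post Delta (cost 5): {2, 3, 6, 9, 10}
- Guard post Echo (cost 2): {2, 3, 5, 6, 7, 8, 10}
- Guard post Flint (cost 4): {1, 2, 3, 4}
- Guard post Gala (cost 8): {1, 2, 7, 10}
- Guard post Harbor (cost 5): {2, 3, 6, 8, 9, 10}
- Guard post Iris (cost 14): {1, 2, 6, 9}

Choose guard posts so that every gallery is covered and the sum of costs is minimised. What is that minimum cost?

11

Echo, Flint, Harbor together cover every gallery (Echo ∪ Flint ∪ Harbor = {1, 2, 3, 4, 5, 6, 7, 8, 9, 10}); total cost 2 + 4 + 5 = 11.
No covering selection has total cost below 11.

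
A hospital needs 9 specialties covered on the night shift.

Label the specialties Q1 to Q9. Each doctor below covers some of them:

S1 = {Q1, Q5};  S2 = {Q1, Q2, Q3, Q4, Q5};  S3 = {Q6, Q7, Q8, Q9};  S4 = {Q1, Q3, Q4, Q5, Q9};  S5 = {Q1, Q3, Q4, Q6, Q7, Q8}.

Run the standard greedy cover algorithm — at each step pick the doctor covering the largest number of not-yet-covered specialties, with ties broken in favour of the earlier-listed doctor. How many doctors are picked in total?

Greedy: pick S5 (covers 6 new) → pick S2 (covers 2 new) → pick S3 (covers 1 new). Total picks: 3.
(The true minimum cover uses only 2 doctors, so greedy is not optimal here.)

3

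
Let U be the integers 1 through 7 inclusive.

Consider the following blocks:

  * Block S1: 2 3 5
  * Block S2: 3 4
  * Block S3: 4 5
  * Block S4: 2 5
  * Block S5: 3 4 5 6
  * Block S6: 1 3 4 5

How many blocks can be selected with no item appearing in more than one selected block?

2

S2, S4 are pairwise disjoint (S2={3,4}; S4={2,5}).
Every remaining block overlaps one of these, and no 3 of the listed blocks are pairwise disjoint, so 2 is the maximum.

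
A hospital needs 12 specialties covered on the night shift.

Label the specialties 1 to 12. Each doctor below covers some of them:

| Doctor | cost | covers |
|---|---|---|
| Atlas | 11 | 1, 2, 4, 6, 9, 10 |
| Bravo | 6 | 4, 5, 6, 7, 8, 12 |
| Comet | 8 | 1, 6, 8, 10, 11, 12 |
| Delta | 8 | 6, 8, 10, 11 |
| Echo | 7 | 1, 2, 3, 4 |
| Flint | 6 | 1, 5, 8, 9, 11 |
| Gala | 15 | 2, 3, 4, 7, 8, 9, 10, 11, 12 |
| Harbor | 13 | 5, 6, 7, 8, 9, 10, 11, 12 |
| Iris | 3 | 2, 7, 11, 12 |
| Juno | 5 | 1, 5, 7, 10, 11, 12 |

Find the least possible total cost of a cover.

Echo, Harbor together cover every specialty (Echo ∪ Harbor = {1, 2, 3, 4, 5, 6, 7, 8, 9, 10, 11, 12}); total cost 7 + 13 = 20.
The greedy pick Iris, Bravo, Juno, Flint, Echo costs 27; no covering selection beats 20.

20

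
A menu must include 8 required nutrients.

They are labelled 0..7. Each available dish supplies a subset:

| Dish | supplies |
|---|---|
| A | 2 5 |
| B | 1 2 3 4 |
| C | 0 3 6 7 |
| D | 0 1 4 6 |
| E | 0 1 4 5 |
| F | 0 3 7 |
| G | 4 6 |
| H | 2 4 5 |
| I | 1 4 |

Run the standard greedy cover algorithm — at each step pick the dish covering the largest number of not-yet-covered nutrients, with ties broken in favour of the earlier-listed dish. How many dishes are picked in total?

Greedy: pick B (covers 4 new) → pick C (covers 3 new) → pick A (covers 1 new). Total picks: 3.

3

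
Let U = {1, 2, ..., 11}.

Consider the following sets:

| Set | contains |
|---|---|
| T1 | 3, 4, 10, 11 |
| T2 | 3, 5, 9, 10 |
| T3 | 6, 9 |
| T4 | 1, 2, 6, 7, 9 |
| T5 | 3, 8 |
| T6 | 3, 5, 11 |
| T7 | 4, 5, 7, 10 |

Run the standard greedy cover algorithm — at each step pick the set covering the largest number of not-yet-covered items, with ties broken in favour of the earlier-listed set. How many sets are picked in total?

Greedy: pick T4 (covers 5 new) → pick T1 (covers 4 new) → pick T2 (covers 1 new) → pick T5 (covers 1 new). Total picks: 4.

4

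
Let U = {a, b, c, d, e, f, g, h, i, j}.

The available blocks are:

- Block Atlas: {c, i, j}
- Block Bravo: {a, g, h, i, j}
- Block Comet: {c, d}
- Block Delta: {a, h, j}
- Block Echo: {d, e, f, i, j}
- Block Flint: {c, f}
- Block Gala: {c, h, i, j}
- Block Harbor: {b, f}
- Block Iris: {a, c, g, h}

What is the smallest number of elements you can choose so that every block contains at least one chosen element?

3

Take T = {c, f, j}. Each listed block contains at least one of these, so T is a hitting set of size 3.
The blocks Bravo, Comet, Harbor are pairwise disjoint, so any hitting set needs a separate element for each — at least 3. Hence 3 is optimal.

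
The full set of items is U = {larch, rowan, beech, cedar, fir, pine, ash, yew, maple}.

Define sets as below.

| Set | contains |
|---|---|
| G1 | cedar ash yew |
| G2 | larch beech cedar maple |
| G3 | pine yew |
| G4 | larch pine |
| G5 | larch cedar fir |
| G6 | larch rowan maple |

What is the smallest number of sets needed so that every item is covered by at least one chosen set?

G1, G2, G3, G5, and G6 cover everything between them: the union {larch, rowan, beech, cedar, fir, pine, ash, yew, maple} is all of U.
No 4 of the 6 sets cover everything (all 15 combinations miss at least one item), so 5 is optimal.

5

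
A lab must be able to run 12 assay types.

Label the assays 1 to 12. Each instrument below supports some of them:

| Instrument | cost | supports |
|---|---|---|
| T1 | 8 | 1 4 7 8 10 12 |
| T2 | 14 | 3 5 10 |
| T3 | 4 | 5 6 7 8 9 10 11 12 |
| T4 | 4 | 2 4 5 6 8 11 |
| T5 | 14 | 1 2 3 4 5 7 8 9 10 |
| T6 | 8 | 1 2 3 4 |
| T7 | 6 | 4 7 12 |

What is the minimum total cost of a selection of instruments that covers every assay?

12

T3, T6 together cover every assay (T3 ∪ T6 = {1, 2, 3, 4, 5, 6, 7, 8, 9, 10, 11, 12}); total cost 4 + 8 = 12.
The greedy pick T3, T4, T6 costs 16; no covering selection beats 12.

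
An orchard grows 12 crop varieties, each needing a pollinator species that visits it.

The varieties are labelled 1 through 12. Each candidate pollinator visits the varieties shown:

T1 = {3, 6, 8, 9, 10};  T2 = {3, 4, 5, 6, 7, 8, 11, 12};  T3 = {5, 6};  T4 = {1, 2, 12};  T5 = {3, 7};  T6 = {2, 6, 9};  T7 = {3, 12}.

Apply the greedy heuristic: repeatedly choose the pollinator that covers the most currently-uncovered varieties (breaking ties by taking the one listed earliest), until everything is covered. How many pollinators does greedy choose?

3

Greedy: pick T2 (covers 8 new) → pick T1 (covers 2 new) → pick T4 (covers 2 new). Total picks: 3.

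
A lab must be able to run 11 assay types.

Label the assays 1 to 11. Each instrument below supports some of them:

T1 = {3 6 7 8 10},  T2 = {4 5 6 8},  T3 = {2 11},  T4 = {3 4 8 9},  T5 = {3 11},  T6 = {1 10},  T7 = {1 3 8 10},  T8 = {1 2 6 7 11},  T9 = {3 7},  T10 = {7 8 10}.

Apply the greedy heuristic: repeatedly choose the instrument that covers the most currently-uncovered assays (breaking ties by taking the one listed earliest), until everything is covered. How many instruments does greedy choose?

Greedy: pick T1 (covers 5 new) → pick T8 (covers 3 new) → pick T2 (covers 2 new) → pick T4 (covers 1 new). Total picks: 4.

4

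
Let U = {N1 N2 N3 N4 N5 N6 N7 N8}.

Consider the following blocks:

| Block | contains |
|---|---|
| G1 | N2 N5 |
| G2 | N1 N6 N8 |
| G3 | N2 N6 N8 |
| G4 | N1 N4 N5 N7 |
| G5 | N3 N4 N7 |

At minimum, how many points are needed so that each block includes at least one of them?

H = {N3, N5, N8} meets every block (each contains at least one member of H), and |H| = 3.
The blocks G1, G2, G5 are pairwise disjoint, so any hitting set needs a separate point for each — at least 3. Hence 3 is optimal.

3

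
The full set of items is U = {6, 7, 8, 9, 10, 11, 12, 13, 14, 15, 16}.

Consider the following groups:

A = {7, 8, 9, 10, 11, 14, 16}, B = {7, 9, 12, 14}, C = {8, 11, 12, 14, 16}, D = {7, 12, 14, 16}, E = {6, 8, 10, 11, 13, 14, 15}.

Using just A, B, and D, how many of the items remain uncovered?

Union of A, B, D = {7, 8, 9, 10, 11, 12, 14, 16}.
Not covered: 6, 13, 15 — 3 items.

3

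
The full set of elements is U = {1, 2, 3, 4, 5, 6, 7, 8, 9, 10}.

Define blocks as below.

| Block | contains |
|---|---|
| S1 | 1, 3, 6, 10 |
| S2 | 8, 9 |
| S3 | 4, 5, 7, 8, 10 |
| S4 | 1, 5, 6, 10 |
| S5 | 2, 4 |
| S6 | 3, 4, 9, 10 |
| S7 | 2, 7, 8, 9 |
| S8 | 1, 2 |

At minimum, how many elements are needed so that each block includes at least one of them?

3

H = {1, 4, 9} meets every block (each contains at least one member of H), and |H| = 3.
The blocks S2, S4, S5 are pairwise disjoint, so any hitting set needs a separate element for each — at least 3. Hence 3 is optimal.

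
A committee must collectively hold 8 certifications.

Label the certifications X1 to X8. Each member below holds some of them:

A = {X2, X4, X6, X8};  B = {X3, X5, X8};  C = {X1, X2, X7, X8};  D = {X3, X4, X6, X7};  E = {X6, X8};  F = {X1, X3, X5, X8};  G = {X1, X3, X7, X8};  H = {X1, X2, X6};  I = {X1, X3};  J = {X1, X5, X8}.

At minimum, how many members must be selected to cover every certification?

3

Take {A, C, F}. Their union is {X1, X2, X3, X4, X5, X6, X7, X8}, which is all 8 certifications.
No 2 of the 10 members cover everything (all 45 combinations miss at least one certification), so 3 is optimal.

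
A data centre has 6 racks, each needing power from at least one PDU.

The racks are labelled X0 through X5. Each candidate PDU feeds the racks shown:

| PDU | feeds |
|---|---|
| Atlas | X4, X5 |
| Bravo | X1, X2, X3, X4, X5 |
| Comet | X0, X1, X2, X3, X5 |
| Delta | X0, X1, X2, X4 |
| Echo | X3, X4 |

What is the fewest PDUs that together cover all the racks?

2

Take {Atlas, Comet}. Their union is {X0, X1, X2, X3, X4, X5}, which is all 6 racks.
No single PDU has all 6 racks (the largest, Bravo, has 5), so 2 is optimal.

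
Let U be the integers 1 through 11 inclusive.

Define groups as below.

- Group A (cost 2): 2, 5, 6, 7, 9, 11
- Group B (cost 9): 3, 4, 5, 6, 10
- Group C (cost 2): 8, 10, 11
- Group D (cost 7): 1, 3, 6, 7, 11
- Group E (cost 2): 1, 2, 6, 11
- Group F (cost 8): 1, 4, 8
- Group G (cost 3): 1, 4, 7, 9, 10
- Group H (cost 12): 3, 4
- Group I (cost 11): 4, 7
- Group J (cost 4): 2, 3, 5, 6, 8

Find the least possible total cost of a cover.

A, G, J together cover every point (A ∪ G ∪ J = {1, 2, 3, 4, 5, 6, 7, 8, 9, 10, 11}); total cost 2 + 3 + 4 = 9.
The greedy pick A, C, G, J costs 11; no covering selection beats 9.

9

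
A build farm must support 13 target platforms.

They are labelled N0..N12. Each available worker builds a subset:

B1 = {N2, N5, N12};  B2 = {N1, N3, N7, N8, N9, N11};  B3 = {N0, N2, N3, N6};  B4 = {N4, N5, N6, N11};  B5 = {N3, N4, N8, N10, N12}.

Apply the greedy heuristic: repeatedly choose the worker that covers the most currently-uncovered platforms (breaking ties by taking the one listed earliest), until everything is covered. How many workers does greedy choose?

4

Greedy: pick B2 (covers 6 new) → pick B1 (covers 3 new) → pick B3 (covers 2 new) → pick B5 (covers 2 new). Total picks: 4.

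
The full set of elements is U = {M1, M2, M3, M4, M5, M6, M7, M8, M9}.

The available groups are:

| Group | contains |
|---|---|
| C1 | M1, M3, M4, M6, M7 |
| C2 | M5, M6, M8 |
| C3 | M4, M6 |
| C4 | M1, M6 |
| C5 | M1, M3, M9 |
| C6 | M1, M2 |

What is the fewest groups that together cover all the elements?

C1, C2, C5, and C6 cover everything between them: the union {M1, M2, M3, M4, M5, M6, M7, M8, M9} is all of U.
No 3 of the 6 groups cover everything (all 20 combinations miss at least one element), so 4 is optimal.

4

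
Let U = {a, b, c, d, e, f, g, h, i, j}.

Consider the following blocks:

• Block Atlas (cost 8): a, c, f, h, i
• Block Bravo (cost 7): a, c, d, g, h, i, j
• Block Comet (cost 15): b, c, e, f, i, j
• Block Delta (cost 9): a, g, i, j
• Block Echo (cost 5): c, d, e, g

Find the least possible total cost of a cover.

22

Bravo, Comet together cover every element (Bravo ∪ Comet = {a, b, c, d, e, f, g, h, i, j}); total cost 7 + 15 = 22.
No covering selection has total cost below 22.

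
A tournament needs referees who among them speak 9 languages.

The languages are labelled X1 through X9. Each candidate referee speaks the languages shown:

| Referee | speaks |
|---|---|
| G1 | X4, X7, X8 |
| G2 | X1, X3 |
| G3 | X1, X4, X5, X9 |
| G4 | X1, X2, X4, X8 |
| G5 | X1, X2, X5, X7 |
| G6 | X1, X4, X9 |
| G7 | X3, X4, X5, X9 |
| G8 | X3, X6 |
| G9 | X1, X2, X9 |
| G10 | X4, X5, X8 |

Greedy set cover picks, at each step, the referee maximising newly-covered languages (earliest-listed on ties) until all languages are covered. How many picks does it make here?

Greedy: pick G3 (covers 4 new) → pick G1 (covers 2 new) → pick G8 (covers 2 new) → pick G4 (covers 1 new). Total picks: 4.

4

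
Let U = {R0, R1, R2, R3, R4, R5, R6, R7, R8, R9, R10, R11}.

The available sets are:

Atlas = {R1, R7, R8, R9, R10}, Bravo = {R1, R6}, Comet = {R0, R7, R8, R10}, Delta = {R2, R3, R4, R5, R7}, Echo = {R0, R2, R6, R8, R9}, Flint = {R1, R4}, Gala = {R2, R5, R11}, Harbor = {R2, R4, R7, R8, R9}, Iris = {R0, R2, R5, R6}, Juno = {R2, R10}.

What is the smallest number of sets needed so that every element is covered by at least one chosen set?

4

Atlas and Delta and Gala and Iris together: Atlas ∪ Delta ∪ Gala ∪ Iris = {R0, R1, R2, R3, R4, R5, R6, R7, R8, R9, R10, R11} — every element is covered.
No 3 of the 10 sets cover everything (all 120 combinations miss at least one element), so 4 is optimal.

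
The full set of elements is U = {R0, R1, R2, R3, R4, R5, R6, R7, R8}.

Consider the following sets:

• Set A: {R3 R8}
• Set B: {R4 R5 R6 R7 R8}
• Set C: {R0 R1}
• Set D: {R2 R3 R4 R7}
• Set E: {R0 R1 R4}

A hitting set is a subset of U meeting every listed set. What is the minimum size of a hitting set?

3

Take H = {R1, R2, R8}. Each listed set contains at least one of these, so H is a hitting set of size 3.
No choice of 2 elements meets every set, so 3 is the minimum.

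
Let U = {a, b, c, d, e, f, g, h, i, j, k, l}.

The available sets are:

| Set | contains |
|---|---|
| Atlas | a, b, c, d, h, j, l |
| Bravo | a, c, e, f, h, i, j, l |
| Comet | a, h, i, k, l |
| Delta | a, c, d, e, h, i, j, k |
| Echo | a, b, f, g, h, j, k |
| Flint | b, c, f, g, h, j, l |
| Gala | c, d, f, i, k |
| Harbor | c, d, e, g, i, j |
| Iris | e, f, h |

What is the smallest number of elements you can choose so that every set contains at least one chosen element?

Take T = {h, i}. Each listed set contains at least one of these, so T is a hitting set of size 2.
No single element lies in every set, so at least 2 are needed and 2 is optimal.

2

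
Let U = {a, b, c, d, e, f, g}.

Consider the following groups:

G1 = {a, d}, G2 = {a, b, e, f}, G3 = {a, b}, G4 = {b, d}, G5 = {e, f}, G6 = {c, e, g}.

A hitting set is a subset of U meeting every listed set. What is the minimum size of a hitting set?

3

The 3 items {b, d, e} hit every group.
No choice of 2 items meets every group, so 3 is the minimum.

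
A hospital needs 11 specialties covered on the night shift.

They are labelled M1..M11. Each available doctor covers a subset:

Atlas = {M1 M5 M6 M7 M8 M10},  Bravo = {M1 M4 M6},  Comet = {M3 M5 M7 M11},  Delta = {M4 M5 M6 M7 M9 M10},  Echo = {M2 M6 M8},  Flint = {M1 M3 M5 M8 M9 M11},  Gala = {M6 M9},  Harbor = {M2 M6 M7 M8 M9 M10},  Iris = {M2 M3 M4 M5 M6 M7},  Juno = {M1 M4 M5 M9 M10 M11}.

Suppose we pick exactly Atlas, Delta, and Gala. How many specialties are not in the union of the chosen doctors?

Union of Atlas, Delta, Gala = {M1, M4, M5, M6, M7, M8, M9, M10}.
Not covered: M2, M3, M11 — 3 specialties.

3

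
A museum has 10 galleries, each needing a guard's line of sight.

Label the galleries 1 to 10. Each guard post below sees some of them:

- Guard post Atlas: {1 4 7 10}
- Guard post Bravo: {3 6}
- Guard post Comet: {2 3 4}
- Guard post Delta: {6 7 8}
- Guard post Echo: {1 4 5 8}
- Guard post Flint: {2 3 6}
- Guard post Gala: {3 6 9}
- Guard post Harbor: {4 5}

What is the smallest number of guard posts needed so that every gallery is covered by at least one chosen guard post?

Atlas and Comet and Echo and Gala together: Atlas ∪ Comet ∪ Echo ∪ Gala = {1, 2, 3, 4, 5, 6, 7, 8, 9, 10} — every gallery is covered.
No 3 of the 8 guard posts cover everything (all 56 combinations miss at least one gallery), so 4 is optimal.

4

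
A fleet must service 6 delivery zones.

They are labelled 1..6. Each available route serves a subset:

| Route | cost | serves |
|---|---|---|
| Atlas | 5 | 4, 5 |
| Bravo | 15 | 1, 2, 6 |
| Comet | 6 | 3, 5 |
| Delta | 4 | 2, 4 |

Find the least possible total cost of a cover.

Bravo, Comet, Delta together cover every zone (Bravo ∪ Comet ∪ Delta = {1, 2, 3, 4, 5, 6}); total cost 15 + 6 + 4 = 25.
No covering selection has total cost below 25.

25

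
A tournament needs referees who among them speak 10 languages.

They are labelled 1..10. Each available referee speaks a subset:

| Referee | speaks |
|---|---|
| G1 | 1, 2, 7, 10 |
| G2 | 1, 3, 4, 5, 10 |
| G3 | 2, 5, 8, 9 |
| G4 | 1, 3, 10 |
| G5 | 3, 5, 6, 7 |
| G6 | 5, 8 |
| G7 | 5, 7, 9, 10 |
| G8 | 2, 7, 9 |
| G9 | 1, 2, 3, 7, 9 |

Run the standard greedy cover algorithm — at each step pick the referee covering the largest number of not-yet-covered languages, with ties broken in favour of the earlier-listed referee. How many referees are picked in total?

3

Greedy: pick G2 (covers 5 new) → pick G3 (covers 3 new) → pick G5 (covers 2 new). Total picks: 3.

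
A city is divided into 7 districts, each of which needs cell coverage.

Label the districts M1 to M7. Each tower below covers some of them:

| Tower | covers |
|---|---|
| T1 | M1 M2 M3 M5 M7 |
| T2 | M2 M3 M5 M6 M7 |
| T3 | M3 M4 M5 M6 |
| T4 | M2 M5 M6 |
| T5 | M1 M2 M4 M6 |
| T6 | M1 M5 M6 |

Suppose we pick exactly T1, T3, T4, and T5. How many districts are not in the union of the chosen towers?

0

Union of T1, T3, T4, T5 = {M1, M2, M3, M4, M5, M6, M7} — that's every district, so 0 are uncovered.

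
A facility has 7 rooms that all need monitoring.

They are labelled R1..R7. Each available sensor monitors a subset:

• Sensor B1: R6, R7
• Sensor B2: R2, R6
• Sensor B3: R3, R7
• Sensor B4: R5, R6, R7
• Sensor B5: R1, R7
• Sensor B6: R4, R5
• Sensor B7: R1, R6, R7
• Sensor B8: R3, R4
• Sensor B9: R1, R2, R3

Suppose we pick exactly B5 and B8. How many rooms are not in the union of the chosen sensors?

3

Union of B5, B8 = {R1, R3, R4, R7}.
Not covered: R2, R5, R6 — 3 rooms.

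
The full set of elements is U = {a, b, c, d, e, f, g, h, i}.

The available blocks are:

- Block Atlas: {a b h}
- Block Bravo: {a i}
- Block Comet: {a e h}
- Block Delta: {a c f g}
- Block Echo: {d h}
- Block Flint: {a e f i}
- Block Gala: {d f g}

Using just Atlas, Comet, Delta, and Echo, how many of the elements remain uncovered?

Union of Atlas, Comet, Delta, Echo = {a, b, c, d, e, f, g, h}.
Not covered: i — 1 element.

1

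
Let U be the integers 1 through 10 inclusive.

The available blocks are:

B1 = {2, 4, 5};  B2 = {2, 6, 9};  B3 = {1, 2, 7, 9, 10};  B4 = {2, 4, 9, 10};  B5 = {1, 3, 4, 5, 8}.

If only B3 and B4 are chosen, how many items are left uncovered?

Union of B3, B4 = {1, 2, 4, 7, 9, 10}.
Not covered: 3, 5, 6, 8 — 4 items.

4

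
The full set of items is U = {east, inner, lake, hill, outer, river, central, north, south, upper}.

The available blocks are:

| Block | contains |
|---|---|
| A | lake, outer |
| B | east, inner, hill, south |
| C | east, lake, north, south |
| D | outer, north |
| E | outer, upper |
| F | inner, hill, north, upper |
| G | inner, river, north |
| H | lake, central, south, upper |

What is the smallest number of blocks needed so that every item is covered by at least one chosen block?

4

Take {B, E, G, H}. Their union is {east, inner, lake, hill, outer, river, central, north, south, upper}, which is all 10 items.
No 3 of the 8 blocks cover everything (all 56 combinations miss at least one item), so 4 is optimal.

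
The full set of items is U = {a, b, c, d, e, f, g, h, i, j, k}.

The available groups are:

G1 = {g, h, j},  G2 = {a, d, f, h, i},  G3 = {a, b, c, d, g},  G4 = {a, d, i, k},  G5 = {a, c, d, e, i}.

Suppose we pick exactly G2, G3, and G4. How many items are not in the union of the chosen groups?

2

Union of G2, G3, G4 = {a, b, c, d, f, g, h, i, k}.
Not covered: e, j — 2 items.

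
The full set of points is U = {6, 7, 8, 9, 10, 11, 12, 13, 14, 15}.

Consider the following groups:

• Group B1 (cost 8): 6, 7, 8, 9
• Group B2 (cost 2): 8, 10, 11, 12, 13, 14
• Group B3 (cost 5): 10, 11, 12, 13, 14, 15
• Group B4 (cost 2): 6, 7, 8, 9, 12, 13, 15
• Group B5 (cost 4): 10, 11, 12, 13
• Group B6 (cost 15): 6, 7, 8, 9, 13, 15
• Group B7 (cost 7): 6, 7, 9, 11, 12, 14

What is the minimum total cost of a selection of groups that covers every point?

4

B2, B4 together cover every point (B2 ∪ B4 = {6, 7, 8, 9, 10, 11, 12, 13, 14, 15}); total cost 2 + 2 = 4.
No covering selection has total cost below 4.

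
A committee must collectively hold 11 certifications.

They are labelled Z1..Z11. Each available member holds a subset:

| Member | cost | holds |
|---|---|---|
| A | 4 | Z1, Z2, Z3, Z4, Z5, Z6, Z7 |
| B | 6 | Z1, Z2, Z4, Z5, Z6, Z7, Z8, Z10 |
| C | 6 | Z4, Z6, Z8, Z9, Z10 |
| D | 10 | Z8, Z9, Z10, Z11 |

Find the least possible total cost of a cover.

14

A, D together cover every certification (A ∪ D = {Z1, Z2, Z3, Z4, Z5, Z6, Z7, Z8, Z9, Z10, Z11}); total cost 4 + 10 = 14.
The greedy pick A, C, D costs 20; no covering selection beats 14.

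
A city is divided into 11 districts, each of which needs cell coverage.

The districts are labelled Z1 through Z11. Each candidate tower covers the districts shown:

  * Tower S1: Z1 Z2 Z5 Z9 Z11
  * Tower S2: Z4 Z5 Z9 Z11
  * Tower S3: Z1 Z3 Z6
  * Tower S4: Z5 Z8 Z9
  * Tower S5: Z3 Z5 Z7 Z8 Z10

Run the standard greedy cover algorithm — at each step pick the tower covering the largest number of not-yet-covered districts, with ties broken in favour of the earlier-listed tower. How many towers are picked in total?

4

Greedy: pick S1 (covers 5 new) → pick S5 (covers 4 new) → pick S2 (covers 1 new) → pick S3 (covers 1 new). Total picks: 4.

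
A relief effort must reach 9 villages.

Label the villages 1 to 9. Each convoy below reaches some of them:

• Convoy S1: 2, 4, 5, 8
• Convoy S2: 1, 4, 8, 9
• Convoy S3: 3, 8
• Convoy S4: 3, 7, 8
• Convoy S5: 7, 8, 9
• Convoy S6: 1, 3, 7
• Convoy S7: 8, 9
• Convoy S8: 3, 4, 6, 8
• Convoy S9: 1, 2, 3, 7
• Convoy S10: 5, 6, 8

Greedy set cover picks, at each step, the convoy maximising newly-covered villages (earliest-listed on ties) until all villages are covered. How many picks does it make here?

4

Greedy: pick S1 (covers 4 new) → pick S6 (covers 3 new) → pick S2 (covers 1 new) → pick S8 (covers 1 new). Total picks: 4.
(The true minimum cover uses only 3 convoys, so greedy is not optimal here.)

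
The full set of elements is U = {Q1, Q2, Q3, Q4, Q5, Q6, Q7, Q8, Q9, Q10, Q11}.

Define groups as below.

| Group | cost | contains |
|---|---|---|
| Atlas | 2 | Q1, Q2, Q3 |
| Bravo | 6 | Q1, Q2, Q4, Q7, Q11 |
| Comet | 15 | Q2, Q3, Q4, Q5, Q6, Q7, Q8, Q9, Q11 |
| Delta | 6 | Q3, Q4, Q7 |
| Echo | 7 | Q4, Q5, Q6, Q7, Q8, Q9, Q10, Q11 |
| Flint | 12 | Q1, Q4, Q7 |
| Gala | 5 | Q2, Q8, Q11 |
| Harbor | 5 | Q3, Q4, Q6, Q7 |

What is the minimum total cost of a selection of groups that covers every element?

9

Atlas, Echo together cover every element (Atlas ∪ Echo = {Q1, Q2, Q3, Q4, Q5, Q6, Q7, Q8, Q9, Q10, Q11}); total cost 2 + 7 = 9.
No covering selection has total cost below 9.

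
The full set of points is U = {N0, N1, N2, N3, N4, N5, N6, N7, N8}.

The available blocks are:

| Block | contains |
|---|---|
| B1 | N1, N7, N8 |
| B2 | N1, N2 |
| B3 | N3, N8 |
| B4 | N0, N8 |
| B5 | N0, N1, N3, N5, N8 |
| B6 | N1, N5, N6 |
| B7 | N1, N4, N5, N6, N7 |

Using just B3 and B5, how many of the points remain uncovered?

Union of B3, B5 = {N0, N1, N3, N5, N8}.
Not covered: N2, N4, N6, N7 — 4 points.

4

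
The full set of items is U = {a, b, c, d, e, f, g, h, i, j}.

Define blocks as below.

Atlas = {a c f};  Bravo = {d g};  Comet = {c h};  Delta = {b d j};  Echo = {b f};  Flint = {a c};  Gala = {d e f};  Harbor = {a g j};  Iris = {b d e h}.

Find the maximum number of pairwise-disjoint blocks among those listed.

3

Comet, Gala, Harbor are pairwise disjoint (Comet={c,h}; Gala={d,e,f}; Harbor={a,g,j}).
Every remaining block overlaps one of these, and no 4 of the listed blocks are pairwise disjoint, so 3 is the maximum.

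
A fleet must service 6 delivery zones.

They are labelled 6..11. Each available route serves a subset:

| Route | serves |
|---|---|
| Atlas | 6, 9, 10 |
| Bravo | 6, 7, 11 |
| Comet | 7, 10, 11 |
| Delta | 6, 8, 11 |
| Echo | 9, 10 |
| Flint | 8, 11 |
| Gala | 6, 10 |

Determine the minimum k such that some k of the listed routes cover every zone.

Bravo and Echo and Flint together: Bravo ∪ Echo ∪ Flint = {6, 7, 8, 9, 10, 11} — every zone is covered.
No 2 of the 7 routes cover everything (all 21 combinations miss at least one zone), so 3 is optimal.

3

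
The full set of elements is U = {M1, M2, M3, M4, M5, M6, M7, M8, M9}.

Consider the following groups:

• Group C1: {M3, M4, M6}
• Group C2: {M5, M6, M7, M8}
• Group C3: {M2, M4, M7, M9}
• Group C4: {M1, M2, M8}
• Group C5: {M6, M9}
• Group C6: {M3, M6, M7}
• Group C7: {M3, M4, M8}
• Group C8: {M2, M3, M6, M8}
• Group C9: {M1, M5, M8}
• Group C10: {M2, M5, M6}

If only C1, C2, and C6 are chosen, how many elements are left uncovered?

Union of C1, C2, C6 = {M3, M4, M5, M6, M7, M8}.
Not covered: M1, M2, M9 — 3 elements.

3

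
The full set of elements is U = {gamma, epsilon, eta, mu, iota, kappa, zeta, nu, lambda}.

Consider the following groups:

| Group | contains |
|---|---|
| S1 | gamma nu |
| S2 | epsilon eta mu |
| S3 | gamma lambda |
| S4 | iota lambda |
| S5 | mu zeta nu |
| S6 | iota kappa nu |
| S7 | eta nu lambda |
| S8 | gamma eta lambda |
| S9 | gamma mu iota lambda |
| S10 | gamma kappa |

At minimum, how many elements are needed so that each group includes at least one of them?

4

The 4 elements {eta, kappa, nu, lambda} hit every group.
No choice of 3 elements meets every group, so 4 is the minimum.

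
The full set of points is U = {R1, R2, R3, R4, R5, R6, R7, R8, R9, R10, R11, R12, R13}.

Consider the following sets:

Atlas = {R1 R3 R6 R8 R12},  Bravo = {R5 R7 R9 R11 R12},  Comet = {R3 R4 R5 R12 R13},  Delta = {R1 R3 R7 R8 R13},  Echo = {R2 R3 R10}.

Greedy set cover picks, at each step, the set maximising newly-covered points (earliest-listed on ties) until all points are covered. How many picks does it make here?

Greedy: pick Atlas (covers 5 new) → pick Bravo (covers 4 new) → pick Comet (covers 2 new) → pick Echo (covers 2 new). Total picks: 4.

4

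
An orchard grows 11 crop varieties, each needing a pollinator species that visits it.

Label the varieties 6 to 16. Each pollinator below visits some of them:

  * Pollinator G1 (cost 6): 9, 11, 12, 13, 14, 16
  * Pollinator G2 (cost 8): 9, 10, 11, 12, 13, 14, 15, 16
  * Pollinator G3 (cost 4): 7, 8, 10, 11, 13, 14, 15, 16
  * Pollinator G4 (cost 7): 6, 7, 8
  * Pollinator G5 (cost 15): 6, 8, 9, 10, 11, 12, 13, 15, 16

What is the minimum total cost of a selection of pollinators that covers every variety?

15

G2, G4 together cover every variety (G2 ∪ G4 = {6, 7, 8, 9, 10, 11, 12, 13, 14, 15, 16}); total cost 8 + 7 = 15.
The greedy pick G3, G1, G4 costs 17; no covering selection beats 15.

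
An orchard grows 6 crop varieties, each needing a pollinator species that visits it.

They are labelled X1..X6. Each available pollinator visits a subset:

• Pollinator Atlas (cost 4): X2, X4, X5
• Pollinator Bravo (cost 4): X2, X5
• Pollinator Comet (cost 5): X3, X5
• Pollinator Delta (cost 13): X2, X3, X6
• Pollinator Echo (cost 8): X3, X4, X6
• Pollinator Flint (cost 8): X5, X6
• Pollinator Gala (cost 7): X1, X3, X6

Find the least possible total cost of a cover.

Atlas, Gala together cover every variety (Atlas ∪ Gala = {X1, X2, X3, X4, X5, X6}); total cost 4 + 7 = 11.
No covering selection has total cost below 11.

11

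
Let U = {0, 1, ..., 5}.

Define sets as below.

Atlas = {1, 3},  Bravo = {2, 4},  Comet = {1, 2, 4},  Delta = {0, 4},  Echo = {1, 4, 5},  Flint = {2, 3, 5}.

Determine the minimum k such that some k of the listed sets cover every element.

3

Take {Atlas, Delta, Flint}. Their union is {0, 1, 2, 3, 4, 5}, which is all 6 elements.
Only Delta contains 0, so Delta is forced; the remaining 4 elements need at least 2 more sets (each remaining set adds at most 3) — so at least 3 sets are needed, and 3 is optimal.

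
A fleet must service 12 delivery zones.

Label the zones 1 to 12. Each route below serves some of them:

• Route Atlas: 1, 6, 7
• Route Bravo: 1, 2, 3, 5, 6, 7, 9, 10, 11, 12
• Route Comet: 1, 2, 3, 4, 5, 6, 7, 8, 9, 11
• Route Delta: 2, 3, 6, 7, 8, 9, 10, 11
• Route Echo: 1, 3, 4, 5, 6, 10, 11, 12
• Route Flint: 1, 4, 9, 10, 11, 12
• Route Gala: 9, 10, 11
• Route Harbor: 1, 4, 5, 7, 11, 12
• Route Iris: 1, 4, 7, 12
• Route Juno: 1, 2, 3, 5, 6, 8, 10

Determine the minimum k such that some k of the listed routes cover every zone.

2

Take {Delta, Harbor}. Their union is {1, 2, 3, 4, 5, 6, 7, 8, 9, 10, 11, 12}, which is all 12 zones.
No single route has all 12 zones (the largest, Bravo, has 10), so 2 is optimal.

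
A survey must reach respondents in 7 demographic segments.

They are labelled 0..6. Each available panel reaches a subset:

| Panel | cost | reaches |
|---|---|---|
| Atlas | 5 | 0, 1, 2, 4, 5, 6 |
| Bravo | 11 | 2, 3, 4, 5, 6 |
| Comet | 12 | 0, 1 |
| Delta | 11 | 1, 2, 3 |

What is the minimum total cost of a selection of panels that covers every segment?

Atlas, Delta together cover every segment (Atlas ∪ Delta = {0, 1, 2, 3, 4, 5, 6}); total cost 5 + 11 = 16.
No covering selection has total cost below 16.

16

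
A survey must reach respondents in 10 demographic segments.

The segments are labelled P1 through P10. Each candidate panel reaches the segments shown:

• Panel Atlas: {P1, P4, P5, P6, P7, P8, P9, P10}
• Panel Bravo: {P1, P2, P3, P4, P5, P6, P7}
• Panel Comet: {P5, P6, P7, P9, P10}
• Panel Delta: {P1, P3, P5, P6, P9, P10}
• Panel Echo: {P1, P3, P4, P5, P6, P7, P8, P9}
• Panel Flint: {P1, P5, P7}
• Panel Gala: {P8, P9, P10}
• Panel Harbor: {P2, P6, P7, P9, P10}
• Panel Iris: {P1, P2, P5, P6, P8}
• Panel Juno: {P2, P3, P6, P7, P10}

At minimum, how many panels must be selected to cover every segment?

Atlas and Juno together: Atlas ∪ Juno = {P1, P2, P3, P4, P5, P6, P7, P8, P9, P10} — every segment is covered.
No single panel has all 10 segments (the largest, Atlas, has 8), so 2 is optimal.

2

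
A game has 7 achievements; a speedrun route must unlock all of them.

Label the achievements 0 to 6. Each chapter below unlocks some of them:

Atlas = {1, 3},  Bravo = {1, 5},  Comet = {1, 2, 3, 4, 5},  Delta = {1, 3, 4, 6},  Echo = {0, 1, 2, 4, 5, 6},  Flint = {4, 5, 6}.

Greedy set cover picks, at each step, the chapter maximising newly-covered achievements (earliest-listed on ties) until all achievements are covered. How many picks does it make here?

Greedy: pick Echo (covers 6 new) → pick Atlas (covers 1 new). Total picks: 2.

2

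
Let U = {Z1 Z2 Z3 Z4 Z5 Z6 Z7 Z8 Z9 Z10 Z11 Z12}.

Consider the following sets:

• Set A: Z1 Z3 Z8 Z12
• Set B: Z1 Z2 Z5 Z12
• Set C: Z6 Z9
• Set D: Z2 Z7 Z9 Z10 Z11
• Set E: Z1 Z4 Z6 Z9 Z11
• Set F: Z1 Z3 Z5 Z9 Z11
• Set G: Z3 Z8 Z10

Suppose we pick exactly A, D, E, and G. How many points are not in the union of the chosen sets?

1

Union of A, D, E, G = {Z1, Z2, Z3, Z4, Z6, Z7, Z8, Z9, Z10, Z11, Z12}.
Not covered: Z5 — 1 point.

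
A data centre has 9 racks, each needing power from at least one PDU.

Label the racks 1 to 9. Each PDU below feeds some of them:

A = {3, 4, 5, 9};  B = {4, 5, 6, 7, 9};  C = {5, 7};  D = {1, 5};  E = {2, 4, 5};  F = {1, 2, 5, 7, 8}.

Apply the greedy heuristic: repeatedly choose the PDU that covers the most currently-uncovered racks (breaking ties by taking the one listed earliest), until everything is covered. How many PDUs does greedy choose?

Greedy: pick B (covers 5 new) → pick F (covers 3 new) → pick A (covers 1 new). Total picks: 3.

3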